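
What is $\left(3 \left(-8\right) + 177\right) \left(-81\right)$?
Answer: $-12393$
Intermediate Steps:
$\left(3 \left(-8\right) + 177\right) \left(-81\right) = \left(-24 + 177\right) \left(-81\right) = 153 \left(-81\right) = -12393$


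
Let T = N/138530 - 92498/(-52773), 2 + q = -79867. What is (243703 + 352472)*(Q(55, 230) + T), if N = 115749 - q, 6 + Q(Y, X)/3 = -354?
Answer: -3192723186012865/4973227 ≈ -6.4198e+8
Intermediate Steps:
q = -79869 (q = -2 - 79867 = -79869)
Q(Y, X) = -1080 (Q(Y, X) = -18 + 3*(-354) = -18 - 1062 = -1080)
N = 195618 (N = 115749 - 1*(-79869) = 115749 + 79869 = 195618)
T = 236092823/74598405 (T = 195618/138530 - 92498/(-52773) = 195618*(1/138530) - 92498*(-1/52773) = 97809/69265 + 13214/7539 = 236092823/74598405 ≈ 3.1649)
(243703 + 352472)*(Q(55, 230) + T) = (243703 + 352472)*(-1080 + 236092823/74598405) = 596175*(-80330184577/74598405) = -3192723186012865/4973227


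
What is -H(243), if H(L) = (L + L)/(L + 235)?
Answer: -243/239 ≈ -1.0167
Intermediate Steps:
H(L) = 2*L/(235 + L) (H(L) = (2*L)/(235 + L) = 2*L/(235 + L))
-H(243) = -2*243/(235 + 243) = -2*243/478 = -1*243/239 = -243/239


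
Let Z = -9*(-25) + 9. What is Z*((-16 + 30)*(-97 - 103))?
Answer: -655200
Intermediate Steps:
Z = 234 (Z = 225 + 9 = 234)
Z*((-16 + 30)*(-97 - 103)) = 234*((-16 + 30)*(-97 - 103)) = 234*(14*(-200)) = 234*(-2800) = -655200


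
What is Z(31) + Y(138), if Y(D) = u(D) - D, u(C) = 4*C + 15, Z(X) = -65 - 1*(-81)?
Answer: 445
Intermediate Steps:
Z(X) = 16 (Z(X) = -65 + 81 = 16)
u(C) = 15 + 4*C
Y(D) = 15 + 3*D (Y(D) = (15 + 4*D) - D = 15 + 3*D)
Z(31) + Y(138) = 16 + (15 + 3*138) = 16 + (15 + 414) = 16 + 429 = 445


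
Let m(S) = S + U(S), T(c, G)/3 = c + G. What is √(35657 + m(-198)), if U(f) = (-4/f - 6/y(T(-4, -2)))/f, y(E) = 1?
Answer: √347533955/99 ≈ 188.31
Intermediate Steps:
T(c, G) = 3*G + 3*c (T(c, G) = 3*(c + G) = 3*(G + c) = 3*G + 3*c)
U(f) = (-6 - 4/f)/f (U(f) = (-4/f - 6/1)/f = (-4/f - 6*1)/f = (-4/f - 6)/f = (-6 - 4/f)/f)
m(S) = S + 2*(-2 - 3*S)/S²
√(35657 + m(-198)) = √(35657 + (-198 - 6/(-198) - 4/(-198)²)) = √(35657 + (-198 - 6*(-1/198) - 4*1/39204)) = √(35657 + (-198 + 1/33 - 1/9801)) = √(35657 - 1940302/9801) = √(347533955/9801) = √347533955/99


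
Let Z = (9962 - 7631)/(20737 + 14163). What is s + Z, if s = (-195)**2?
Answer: 1327074831/34900 ≈ 38025.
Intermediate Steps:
s = 38025
Z = 2331/34900 ≈ 0.066791
s + Z = 38025 + 2331/34900 = 1327074831/34900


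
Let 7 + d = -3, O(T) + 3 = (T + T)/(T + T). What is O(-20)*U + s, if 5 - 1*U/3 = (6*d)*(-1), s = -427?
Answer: -97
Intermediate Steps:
O(T) = -2 (O(T) = -3 + (T + T)/(T + T) = -3 + (2*T)/((2*T)) = -3 + (2*T)*(1/(2*T)) = -3 + 1 = -2)
d = -10 (d = -7 - 3 = -10)
U = -165 (U = 15 - 3*6*(-10)*(-1) = 15 - (-180)*(-1) = 15 - 3*60 = 15 - 180 = -165)
O(-20)*U + s = -2*(-165) - 427 = 330 - 427 = -97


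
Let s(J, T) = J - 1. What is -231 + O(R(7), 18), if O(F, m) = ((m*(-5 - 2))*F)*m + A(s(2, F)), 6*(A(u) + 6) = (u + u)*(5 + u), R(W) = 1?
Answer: -2503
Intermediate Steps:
s(J, T) = -1 + J
A(u) = -6 + u*(5 + u)/3 (A(u) = -6 + ((u + u)*(5 + u))/6 = -6 + ((2*u)*(5 + u))/6 = -6 + (2*u*(5 + u))/6 = -6 + u*(5 + u)/3)
O(F, m) = -4 - 7*F*m² (O(F, m) = ((m*(-5 - 2))*F)*m + (-6 + (-1 + 2)²/3 + 5*(-1 + 2)/3) = ((m*(-7))*F)*m + (-6 + (⅓)*1² + (5/3)*1) = ((-7*m)*F)*m + (-6 + (⅓)*1 + 5/3) = (-7*F*m)*m + (-6 + ⅓ + 5/3) = -7*F*m² - 4 = -4 - 7*F*m²)
-231 + O(R(7), 18) = -231 + (-4 - 7*1*18²) = -231 + (-4 - 7*1*324) = -231 + (-4 - 2268) = -231 - 2272 = -2503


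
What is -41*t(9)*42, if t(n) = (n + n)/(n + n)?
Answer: -1722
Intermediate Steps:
t(n) = 1 (t(n) = (2*n)/((2*n)) = (2*n)*(1/(2*n)) = 1)
-41*t(9)*42 = -41*1*42 = -41*42 = -1722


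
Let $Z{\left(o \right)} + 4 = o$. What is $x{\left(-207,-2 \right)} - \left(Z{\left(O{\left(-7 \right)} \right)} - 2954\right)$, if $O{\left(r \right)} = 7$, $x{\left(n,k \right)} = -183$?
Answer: $2768$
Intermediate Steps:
$Z{\left(o \right)} = -4 + o$
$x{\left(-207,-2 \right)} - \left(Z{\left(O{\left(-7 \right)} \right)} - 2954\right) = -183 - \left(\left(-4 + 7\right) - 2954\right) = -183 - \left(3 - 2954\right) = -183 - -2951 = -183 + 2951 = 2768$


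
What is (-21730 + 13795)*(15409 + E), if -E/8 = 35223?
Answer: 2113685625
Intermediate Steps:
E = -281784 (E = -8*35223 = -281784)
(-21730 + 13795)*(15409 + E) = (-21730 + 13795)*(15409 - 281784) = -7935*(-266375) = 2113685625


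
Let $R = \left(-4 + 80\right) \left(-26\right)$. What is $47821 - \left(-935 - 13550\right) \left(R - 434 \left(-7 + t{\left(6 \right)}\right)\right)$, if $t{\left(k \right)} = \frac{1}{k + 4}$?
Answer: $14802242$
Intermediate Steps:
$t{\left(k \right)} = \frac{1}{4 + k}$
$R = -1976$ ($R = 76 \left(-26\right) = -1976$)
$47821 - \left(-935 - 13550\right) \left(R - 434 \left(-7 + t{\left(6 \right)}\right)\right) = 47821 - \left(-935 - 13550\right) \left(-1976 - 434 \left(-7 + \frac{1}{4 + 6}\right)\right) = 47821 - - 14485 \left(-1976 - 434 \left(-7 + \frac{1}{10}\right)\right) = 47821 - - 14485 \left(-1976 - - \frac{14973}{5}\right) = 47821 - - 14485 \left(-1976 + \frac{14973}{5}\right) = 47821 - \left(-14485\right) \frac{5093}{5} = 47821 - -14754421 = 47821 + 14754421 = 14802242$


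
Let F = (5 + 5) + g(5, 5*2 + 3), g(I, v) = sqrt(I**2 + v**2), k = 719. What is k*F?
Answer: 7190 + 719*sqrt(194) ≈ 17205.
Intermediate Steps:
F = 10 + sqrt(194) (F = (5 + 5) + sqrt(5**2 + (5*2 + 3)**2) = 10 + sqrt(25 + (10 + 3)**2) = 10 + sqrt(25 + 13**2) = 10 + sqrt(25 + 169) = 10 + sqrt(194) ≈ 23.928)
k*F = 719*(10 + sqrt(194)) = 7190 + 719*sqrt(194)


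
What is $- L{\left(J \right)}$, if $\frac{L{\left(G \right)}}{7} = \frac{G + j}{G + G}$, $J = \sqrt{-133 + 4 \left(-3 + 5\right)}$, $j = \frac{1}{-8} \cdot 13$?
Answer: $- \frac{7}{2} - \frac{91 i \sqrt{5}}{400} \approx -3.5 - 0.50871 i$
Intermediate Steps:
$j = - \frac{13}{8}$ ($j = \left(- \frac{1}{8}\right) 13 = - \frac{13}{8} \approx -1.625$)
$J = 5 i \sqrt{5}$ ($J = \sqrt{-133 + 4 \cdot 2} = \sqrt{-133 + 8} = \sqrt{-125} = 5 i \sqrt{5} \approx 11.18 i$)
$L{\left(G \right)} = \frac{7 \left(- \frac{13}{8} + G\right)}{2 G}$ ($L{\left(G \right)} = 7 \frac{G - \frac{13}{8}}{G + G} = 7 \frac{- \frac{13}{8} + G}{2 G} = \frac{7 \left(- \frac{13}{8} + G\right)}{2 G}$)
$- L{\left(J \right)} = - \frac{7 \left(-13 + 8 \cdot 5 i \sqrt{5}\right)}{16 \cdot 5 i \sqrt{5}} = - \frac{7 \left(- \frac{i \sqrt{5}}{25}\right) \left(-13 + 40 i \sqrt{5}\right)}{16} = - \frac{\left(-7\right) i \sqrt{5} \left(-13 + 40 i \sqrt{5}\right)}{400} = \frac{7 i \sqrt{5} \left(-13 + 40 i \sqrt{5}\right)}{400}$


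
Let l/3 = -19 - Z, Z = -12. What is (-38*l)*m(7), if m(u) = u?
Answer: 5586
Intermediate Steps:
l = -21 (l = 3*(-19 - 1*(-12)) = 3*(-19 + 12) = 3*(-7) = -21)
(-38*l)*m(7) = -38*(-21)*7 = 798*7 = 5586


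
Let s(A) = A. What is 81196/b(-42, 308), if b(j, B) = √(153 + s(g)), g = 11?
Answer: 40598*√41/41 ≈ 6340.3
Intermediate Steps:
b(j, B) = 2*√41 (b(j, B) = √(153 + 11) = √164 = 2*√41)
81196/b(-42, 308) = 81196/((2*√41)) = 81196*(√41/82) = 40598*√41/41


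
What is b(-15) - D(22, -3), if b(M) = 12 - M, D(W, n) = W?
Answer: 5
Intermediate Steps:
b(-15) - D(22, -3) = (12 - 1*(-15)) - 1*22 = (12 + 15) - 22 = 27 - 22 = 5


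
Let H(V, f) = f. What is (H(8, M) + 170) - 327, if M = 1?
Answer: -156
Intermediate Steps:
(H(8, M) + 170) - 327 = (1 + 170) - 327 = 171 - 327 = -156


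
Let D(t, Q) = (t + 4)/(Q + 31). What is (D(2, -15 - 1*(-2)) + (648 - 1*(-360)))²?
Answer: 9150625/9 ≈ 1.0167e+6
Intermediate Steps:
D(t, Q) = (4 + t)/(31 + Q)
(D(2, -15 - 1*(-2)) + (648 - 1*(-360)))² = ((4 + 2)/(31 + (-15 - 1*(-2))) + (648 - 1*(-360)))² = (6/(31 + (-15 + 2)) + (648 + 360))² = (6/(31 - 13) + 1008)² = (6/18 + 1008)² = ((1/18)*6 + 1008)² = (⅓ + 1008)² = (3025/3)² = 9150625/9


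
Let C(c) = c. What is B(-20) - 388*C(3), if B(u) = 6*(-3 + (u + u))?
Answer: -1422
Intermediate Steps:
B(u) = -18 + 12*u (B(u) = 6*(-3 + 2*u) = -18 + 12*u)
B(-20) - 388*C(3) = (-18 + 12*(-20)) - 388*3 = (-18 - 240) - 1164 = -258 - 1164 = -1422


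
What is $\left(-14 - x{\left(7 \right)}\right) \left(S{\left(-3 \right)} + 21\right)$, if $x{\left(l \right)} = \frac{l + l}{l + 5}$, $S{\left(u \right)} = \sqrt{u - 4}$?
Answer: $- \frac{637}{2} - \frac{91 i \sqrt{7}}{6} \approx -318.5 - 40.127 i$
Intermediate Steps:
$S{\left(u \right)} = \sqrt{-4 + u}$
$x{\left(l \right)} = \frac{2 l}{5 + l}$
$\left(-14 - x{\left(7 \right)}\right) \left(S{\left(-3 \right)} + 21\right) = \left(-14 - 2 \cdot 7 \frac{1}{5 + 7}\right) \left(\sqrt{-4 - 3} + 21\right) = \left(-14 - 2 \cdot 7 \cdot \frac{1}{12}\right) \left(\sqrt{-7} + 21\right) = \left(-14 - 2 \cdot 7 \cdot \frac{1}{12}\right) \left(i \sqrt{7} + 21\right) = \left(-14 - \frac{7}{6}\right) \left(21 + i \sqrt{7}\right) = - \frac{91 \left(21 + i \sqrt{7}\right)}{6} = - \frac{637}{2} - \frac{91 i \sqrt{7}}{6}$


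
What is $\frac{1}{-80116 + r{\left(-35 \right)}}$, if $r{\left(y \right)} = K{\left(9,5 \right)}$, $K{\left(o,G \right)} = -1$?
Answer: $- \frac{1}{80117} \approx -1.2482 \cdot 10^{-5}$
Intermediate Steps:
$r{\left(y \right)} = -1$
$\frac{1}{-80116 + r{\left(-35 \right)}} = \frac{1}{-80116 - 1} = \frac{1}{-80117} = - \frac{1}{80117}$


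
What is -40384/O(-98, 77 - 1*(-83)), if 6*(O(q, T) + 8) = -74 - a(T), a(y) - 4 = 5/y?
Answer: 7753728/4033 ≈ 1922.6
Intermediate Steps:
a(y) = 4 + 5/y
O(q, T) = -21 - 5/(6*T) (O(q, T) = -8 + (-74 - (4 + 5/T))/6 = -8 + (-74 + (-4 - 5/T))/6 = -8 + (-78 - 5/T)/6 = -8 + (-13 - 5/(6*T)) = -21 - 5/(6*T))
-40384/O(-98, 77 - 1*(-83)) = -40384/(-21 - 5/(6*(77 - 1*(-83)))) = -40384/(-21 - 5/(6*(77 + 83))) = -40384/(-21 - ⅚/160) = -40384/(-21 - ⅚*1/160) = -40384/(-21 - 1/192) = -40384/(-4033/192) = -40384*(-192/4033) = 7753728/4033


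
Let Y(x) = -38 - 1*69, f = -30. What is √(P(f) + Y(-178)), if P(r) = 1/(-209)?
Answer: 2*I*√1168519/209 ≈ 10.344*I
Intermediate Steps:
Y(x) = -107 (Y(x) = -38 - 69 = -107)
P(r) = -1/209
√(P(f) + Y(-178)) = √(-1/209 - 107) = √(-22364/209) = 2*I*√1168519/209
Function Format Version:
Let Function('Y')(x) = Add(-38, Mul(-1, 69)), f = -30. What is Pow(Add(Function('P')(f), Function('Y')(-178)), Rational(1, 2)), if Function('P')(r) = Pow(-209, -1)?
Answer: Mul(Rational(2, 209), I, Pow(1168519, Rational(1, 2))) ≈ Mul(10.344, I)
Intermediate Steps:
Function('Y')(x) = -107 (Function('Y')(x) = Add(-38, -69) = -107)
Function('P')(r) = Rational(-1, 209)
Pow(Add(Function('P')(f), Function('Y')(-178)), Rational(1, 2)) = Pow(Add(Rational(-1, 209), -107), Rational(1, 2)) = Pow(Rational(-22364, 209), Rational(1, 2)) = Mul(Rational(2, 209), I, Pow(1168519, Rational(1, 2)))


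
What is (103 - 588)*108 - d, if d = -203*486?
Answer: 46278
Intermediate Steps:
d = -98658
(103 - 588)*108 - d = (103 - 588)*108 - 1*(-98658) = -485*108 + 98658 = -52380 + 98658 = 46278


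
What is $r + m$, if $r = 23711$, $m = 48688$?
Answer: $72399$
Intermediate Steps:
$r + m = 23711 + 48688 = 72399$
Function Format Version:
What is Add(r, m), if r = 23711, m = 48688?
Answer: 72399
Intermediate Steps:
Add(r, m) = Add(23711, 48688) = 72399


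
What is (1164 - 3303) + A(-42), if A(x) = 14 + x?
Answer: -2167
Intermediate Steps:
(1164 - 3303) + A(-42) = (1164 - 3303) + (14 - 42) = -2139 - 28 = -2167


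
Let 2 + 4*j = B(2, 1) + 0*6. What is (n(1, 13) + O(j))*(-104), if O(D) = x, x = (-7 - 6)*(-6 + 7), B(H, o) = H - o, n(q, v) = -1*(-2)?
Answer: 1144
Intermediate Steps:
n(q, v) = 2
j = -1/4 (j = -1/2 + ((2 - 1*1) + 0*6)/4 = -1/2 + ((2 - 1) + 0)/4 = -1/2 + (1 + 0)/4 = -1/2 + (1/4)*1 = -1/2 + 1/4 = -1/4 ≈ -0.25000)
x = -13 (x = -13*1 = -13)
O(D) = -13
(n(1, 13) + O(j))*(-104) = (2 - 13)*(-104) = -11*(-104) = 1144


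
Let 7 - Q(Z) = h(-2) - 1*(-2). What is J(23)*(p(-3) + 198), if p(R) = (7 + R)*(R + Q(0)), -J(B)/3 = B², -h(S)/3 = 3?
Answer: -384054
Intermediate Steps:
h(S) = -9 (h(S) = -3*3 = -9)
J(B) = -3*B²
Q(Z) = 14 (Q(Z) = 7 - (-9 - 1*(-2)) = 7 - (-9 + 2) = 7 - 1*(-7) = 7 + 7 = 14)
p(R) = (7 + R)*(14 + R) (p(R) = (7 + R)*(R + 14) = (7 + R)*(14 + R))
J(23)*(p(-3) + 198) = (-3*23²)*((98 + (-3)² + 21*(-3)) + 198) = (-3*529)*((98 + 9 - 63) + 198) = -1587*(44 + 198) = -1587*242 = -384054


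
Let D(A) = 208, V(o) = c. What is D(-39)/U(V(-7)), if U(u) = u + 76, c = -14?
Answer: 104/31 ≈ 3.3548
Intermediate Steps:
V(o) = -14
U(u) = 76 + u
D(-39)/U(V(-7)) = 208/(76 - 14) = 208/62 = 208*(1/62) = 104/31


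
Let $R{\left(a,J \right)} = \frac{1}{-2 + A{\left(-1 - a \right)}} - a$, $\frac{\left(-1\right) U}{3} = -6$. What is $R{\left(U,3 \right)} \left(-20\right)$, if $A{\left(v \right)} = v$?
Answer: $\frac{7580}{21} \approx 360.95$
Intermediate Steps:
$U = 18$ ($U = \left(-3\right) \left(-6\right) = 18$)
$R{\left(a,J \right)} = \frac{1}{-3 - a} - a$ ($R{\left(a,J \right)} = \frac{1}{-2 - \left(1 + a\right)} - a = \frac{1}{-3 - a} - a$)
$R{\left(U,3 \right)} \left(-20\right) = \frac{-1 - 18^{2} - 54}{3 + 18} \left(-20\right) = \frac{-1 - 324 - 54}{21} \left(-20\right) = \frac{1}{21} \left(-379\right) \left(-20\right) = \left(- \frac{379}{21}\right) \left(-20\right) = \frac{7580}{21}$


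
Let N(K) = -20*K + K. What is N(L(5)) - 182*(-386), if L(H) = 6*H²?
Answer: 67402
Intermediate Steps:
N(K) = -19*K
N(L(5)) - 182*(-386) = -114*5² - 182*(-386) = -114*25 + 70252 = -19*150 + 70252 = -2850 + 70252 = 67402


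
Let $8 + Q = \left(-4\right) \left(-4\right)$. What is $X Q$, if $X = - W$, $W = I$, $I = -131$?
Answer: $1048$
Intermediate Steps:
$Q = 8$ ($Q = -8 - -16 = -8 + 16 = 8$)
$W = -131$
$X = 131$ ($X = \left(-1\right) \left(-131\right) = 131$)
$X Q = 131 \cdot 8 = 1048$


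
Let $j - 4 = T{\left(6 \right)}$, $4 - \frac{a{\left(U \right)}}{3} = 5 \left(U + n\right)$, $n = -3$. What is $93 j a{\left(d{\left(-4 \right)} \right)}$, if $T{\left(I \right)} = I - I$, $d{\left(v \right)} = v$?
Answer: $43524$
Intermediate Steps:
$a{\left(U \right)} = 57 - 15 U$ ($a{\left(U \right)} = 12 - 3 \cdot 5 \left(U - 3\right) = 12 - 3 \cdot 5 \left(-3 + U\right) = 12 - 3 \left(-15 + 5 U\right) = 12 - \left(-45 + 15 U\right) = 57 - 15 U$)
$T{\left(I \right)} = 0$
$j = 4$ ($j = 4 + 0 = 4$)
$93 j a{\left(d{\left(-4 \right)} \right)} = 93 \cdot 4 \left(57 - -60\right) = 372 \left(57 + 60\right) = 372 \cdot 117 = 43524$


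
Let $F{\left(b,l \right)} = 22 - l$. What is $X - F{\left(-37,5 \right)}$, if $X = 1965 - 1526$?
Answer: $422$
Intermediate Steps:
$X = 439$
$X - F{\left(-37,5 \right)} = 439 - \left(22 - 5\right) = 439 - 17 = 422$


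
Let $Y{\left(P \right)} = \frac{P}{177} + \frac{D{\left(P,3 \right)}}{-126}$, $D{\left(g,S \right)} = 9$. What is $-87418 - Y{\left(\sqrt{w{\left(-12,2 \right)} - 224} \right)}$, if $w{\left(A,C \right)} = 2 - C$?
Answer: $- \frac{1223851}{14} - \frac{4 i \sqrt{14}}{177} \approx -87418.0 - 0.084557 i$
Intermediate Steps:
$Y{\left(P \right)} = - \frac{1}{14} + \frac{P}{177}$ ($Y{\left(P \right)} = \frac{P}{177} + \frac{9}{-126} = P \frac{1}{177} + 9 \left(- \frac{1}{126}\right) = \frac{P}{177} - \frac{1}{14} = - \frac{1}{14} + \frac{P}{177}$)
$-87418 - Y{\left(\sqrt{w{\left(-12,2 \right)} - 224} \right)} = -87418 - \left(- \frac{1}{14} + \frac{\sqrt{\left(2 - 2\right) - 224}}{177}\right) = -87418 - \left(- \frac{1}{14} + \frac{\sqrt{0 - 224}}{177}\right) = -87418 - \left(- \frac{1}{14} + \frac{\sqrt{-224}}{177}\right) = -87418 - \left(- \frac{1}{14} + \frac{4 i \sqrt{14}}{177}\right) = -87418 + \left(\frac{1}{14} - \frac{4 i \sqrt{14}}{177}\right) = - \frac{1223851}{14} - \frac{4 i \sqrt{14}}{177}$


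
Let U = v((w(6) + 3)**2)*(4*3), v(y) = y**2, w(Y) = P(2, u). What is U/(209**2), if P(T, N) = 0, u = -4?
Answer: 972/43681 ≈ 0.022252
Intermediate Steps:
w(Y) = 0
U = 972 (U = ((0 + 3)**2)**2*(4*3) = (3**2)**2*12 = 9**2*12 = 81*12 = 972)
U/(209**2) = 972/(209**2) = 972/43681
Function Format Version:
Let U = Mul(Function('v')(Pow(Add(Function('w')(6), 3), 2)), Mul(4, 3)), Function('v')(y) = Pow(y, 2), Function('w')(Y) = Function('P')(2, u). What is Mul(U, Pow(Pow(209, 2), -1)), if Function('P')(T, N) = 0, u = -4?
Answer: Rational(972, 43681) ≈ 0.022252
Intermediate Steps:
Function('w')(Y) = 0
U = 972 (U = Mul(Pow(Pow(Add(0, 3), 2), 2), Mul(4, 3)) = Mul(Pow(Pow(3, 2), 2), 12) = Mul(Pow(9, 2), 12) = Mul(81, 12) = 972)
Mul(U, Pow(Pow(209, 2), -1)) = Mul(972, Pow(Pow(209, 2), -1)) = Mul(972, Pow(43681, -1)) = Mul(972, Rational(1, 43681)) = Rational(972, 43681)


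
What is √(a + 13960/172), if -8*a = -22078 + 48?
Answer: √20967015/86 ≈ 53.244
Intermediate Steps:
a = 11015/4 (a = -(-22078 + 48)/8 = -⅛*(-22030) = 11015/4 ≈ 2753.8)
√(a + 13960/172) = √(11015/4 + 13960/172) = √(11015/4 + 13960*(1/172)) = √(11015/4 + 3490/43) = √(487605/172) = √20967015/86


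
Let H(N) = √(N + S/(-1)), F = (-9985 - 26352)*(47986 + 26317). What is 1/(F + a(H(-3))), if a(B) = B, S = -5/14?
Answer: -37799273554/102056077229294556531 - I*√518/102056077229294556531 ≈ -3.7038e-10 - 2.2301e-19*I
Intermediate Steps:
S = -5/14 (S = -5*1/14 = -5/14 ≈ -0.35714)
F = -2699948111 (F = -36337*74303 = -2699948111)
H(N) = √(5/14 + N) (H(N) = √(N - 5/14/(-1)) = √(N - 5/14*(-1)) = √(N + 5/14) = √(5/14 + N))
1/(F + a(H(-3))) = 1/(-2699948111 + √(70 + 196*(-3))/14) = 1/(-2699948111 + √(70 - 588)/14) = 1/(-2699948111 + √(-518)/14) = 1/(-2699948111 + (I*√518)/14) = 1/(-2699948111 + I*√518/14)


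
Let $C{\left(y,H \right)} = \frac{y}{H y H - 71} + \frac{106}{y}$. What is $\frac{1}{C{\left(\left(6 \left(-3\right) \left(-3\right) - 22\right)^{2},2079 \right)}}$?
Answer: $\frac{2266099053056}{234577184077} \approx 9.6604$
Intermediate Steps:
$C{\left(y,H \right)} = \frac{106}{y} + \frac{y}{-71 + y H^{2}}$ ($C{\left(y,H \right)} = \frac{y}{y H^{2} - 71} + \frac{106}{y} = \frac{y}{-71 + y H^{2}} + \frac{106}{y} = \frac{106}{y} + \frac{y}{-71 + y H^{2}}$)
$\frac{1}{C{\left(\left(6 \left(-3\right) \left(-3\right) - 22\right)^{2},2079 \right)}} = \frac{1}{\frac{1}{\left(6 \left(-3\right) \left(-3\right) - 22\right)^{2}} \frac{1}{-71 + \left(6 \left(-3\right) \left(-3\right) - 22\right)^{2} \cdot 2079^{2}} \left(-7526 + \left(\left(6 \left(-3\right) \left(-3\right) - 22\right)^{2}\right)^{2} + 106 \left(6 \left(-3\right) \left(-3\right) - 22\right)^{2} \cdot 2079^{2}\right)} = \frac{1}{\frac{1}{\left(\left(-18\right) \left(-3\right) - 22\right)^{2}} \frac{1}{-71 + \left(\left(-18\right) \left(-3\right) - 22\right)^{2} \cdot 4322241} \left(-7526 + \left(\left(\left(-18\right) \left(-3\right) - 22\right)^{2}\right)^{2} + 106 \left(\left(-18\right) \left(-3\right) - 22\right)^{2} \cdot 4322241\right)} = \frac{1}{\frac{1}{\left(54 - 22\right)^{2}} \frac{1}{-71 + \left(54 - 22\right)^{2} \cdot 4322241} \left(-7526 + \left(\left(54 - 22\right)^{2}\right)^{2} + 106 \left(54 - 22\right)^{2} \cdot 4322241\right)} = \frac{1}{\frac{1}{32^{2}} \frac{1}{-71 + 32^{2} \cdot 4322241} \left(-7526 + \left(32^{2}\right)^{2} + 106 \cdot 32^{2} \cdot 4322241\right)} = \frac{1}{\frac{1}{1024} \frac{1}{-71 + 1024 \cdot 4322241} \left(-7526 + 1024^{2} + 106 \cdot 1024 \cdot 4322241\right)} = \frac{1}{\frac{1}{1024} \frac{1}{-71 + 4425974784} \left(-7526 + 1048576 + 469153327104\right)} = \frac{1}{\frac{1}{1024} \cdot \frac{1}{4425974713} \cdot 469154368154} = \frac{1}{\frac{234577184077}{2266099053056}} = \frac{2266099053056}{234577184077}$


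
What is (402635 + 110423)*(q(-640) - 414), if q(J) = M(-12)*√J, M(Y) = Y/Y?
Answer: -212406012 + 4104464*I*√10 ≈ -2.1241e+8 + 1.2979e+7*I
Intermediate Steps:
M(Y) = 1
q(J) = √J (q(J) = 1*√J = √J)
(402635 + 110423)*(q(-640) - 414) = (402635 + 110423)*(√(-640) - 414) = 513058*(8*I*√10 - 414) = 513058*(-414 + 8*I*√10) = -212406012 + 4104464*I*√10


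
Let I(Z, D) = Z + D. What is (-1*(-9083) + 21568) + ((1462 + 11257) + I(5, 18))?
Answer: 43393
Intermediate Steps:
I(Z, D) = D + Z
(-1*(-9083) + 21568) + ((1462 + 11257) + I(5, 18)) = (-1*(-9083) + 21568) + ((1462 + 11257) + (18 + 5)) = (9083 + 21568) + (12719 + 23) = 30651 + 12742 = 43393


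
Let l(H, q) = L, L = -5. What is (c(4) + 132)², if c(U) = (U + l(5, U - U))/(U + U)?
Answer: 1113025/64 ≈ 17391.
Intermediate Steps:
l(H, q) = -5
c(U) = (-5 + U)/(2*U) (c(U) = (U - 5)/(U + U) = (-5 + U)/((2*U)) = (-5 + U)*(1/(2*U)) = (-5 + U)/(2*U))
(c(4) + 132)² = ((½)*(-5 + 4)/4 + 132)² = ((½)*(¼)*(-1) + 132)² = (-⅛ + 132)² = (1055/8)² = 1113025/64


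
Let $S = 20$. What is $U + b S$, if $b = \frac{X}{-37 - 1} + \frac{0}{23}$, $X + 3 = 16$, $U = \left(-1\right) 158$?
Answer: $- \frac{3132}{19} \approx -164.84$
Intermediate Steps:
$U = -158$
$X = 13$ ($X = -3 + 16 = 13$)
$b = - \frac{13}{38}$ ($b = \frac{13}{-37 - 1} + \frac{0}{23} = \frac{13}{-38} + 0 \cdot \frac{1}{23} = 13 \left(- \frac{1}{38}\right) + 0 = - \frac{13}{38} + 0 = - \frac{13}{38} \approx -0.34211$)
$U + b S = -158 - \frac{130}{19} = - \frac{3132}{19}$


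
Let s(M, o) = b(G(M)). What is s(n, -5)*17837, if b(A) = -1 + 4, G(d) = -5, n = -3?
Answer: 53511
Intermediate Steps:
b(A) = 3
s(M, o) = 3
s(n, -5)*17837 = 3*17837 = 53511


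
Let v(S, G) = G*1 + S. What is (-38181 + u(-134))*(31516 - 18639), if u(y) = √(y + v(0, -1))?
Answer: -491656737 + 38631*I*√15 ≈ -4.9166e+8 + 1.4962e+5*I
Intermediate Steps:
v(S, G) = G + S
u(y) = √(-1 + y) (u(y) = √(y + (-1 + 0)) = √(y - 1) = √(-1 + y))
(-38181 + u(-134))*(31516 - 18639) = (-38181 + √(-1 - 134))*(31516 - 18639) = (-38181 + √(-135))*12877 = (-38181 + 3*I*√15)*12877 = -491656737 + 38631*I*√15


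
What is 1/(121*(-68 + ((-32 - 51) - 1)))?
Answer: -1/18392 ≈ -5.4371e-5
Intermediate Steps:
1/(121*(-68 + ((-32 - 51) - 1))) = 1/(121*(-68 + (-83 - 1))) = 1/(121*(-68 - 84)) = 1/(121*(-152)) = 1/(-18392) = -1/18392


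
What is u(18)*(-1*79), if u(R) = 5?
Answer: -395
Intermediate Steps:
u(18)*(-1*79) = 5*(-1*79) = 5*(-79) = -395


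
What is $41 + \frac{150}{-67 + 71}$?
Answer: $\frac{157}{2} \approx 78.5$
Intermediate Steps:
$41 + \frac{150}{-67 + 71} = 41 + \frac{150}{4} = 41 + 150 \cdot \frac{1}{4} = 41 + \frac{75}{2} = \frac{157}{2}$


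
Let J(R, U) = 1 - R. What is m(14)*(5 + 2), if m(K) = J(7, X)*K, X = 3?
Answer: -588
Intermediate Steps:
m(K) = -6*K (m(K) = (1 - 1*7)*K = (1 - 7)*K = -6*K)
m(14)*(5 + 2) = (-6*14)*(5 + 2) = -84*7 = -588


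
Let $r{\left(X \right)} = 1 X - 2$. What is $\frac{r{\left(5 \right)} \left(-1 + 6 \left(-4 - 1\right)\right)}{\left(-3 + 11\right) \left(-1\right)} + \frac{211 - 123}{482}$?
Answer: $\frac{22765}{1928} \approx 11.808$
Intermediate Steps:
$r{\left(X \right)} = -2 + X$ ($r{\left(X \right)} = X - 2 = -2 + X$)
$\frac{r{\left(5 \right)} \left(-1 + 6 \left(-4 - 1\right)\right)}{\left(-3 + 11\right) \left(-1\right)} + \frac{211 - 123}{482} = \frac{\left(-2 + 5\right) \left(-1 + 6 \left(-4 - 1\right)\right)}{\left(-3 + 11\right) \left(-1\right)} + \frac{211 - 123}{482} = \frac{3 \left(-1 + 6 \left(-5\right)\right)}{8 \left(-1\right)} + \left(211 - 123\right) \frac{1}{482} = \frac{3 \left(-1 - 30\right)}{-8} + 88 \cdot \frac{1}{482} = 3 \left(-31\right) \left(- \frac{1}{8}\right) + \frac{44}{241} = \left(-93\right) \left(- \frac{1}{8}\right) + \frac{44}{241} = \frac{93}{8} + \frac{44}{241} = \frac{22765}{1928}$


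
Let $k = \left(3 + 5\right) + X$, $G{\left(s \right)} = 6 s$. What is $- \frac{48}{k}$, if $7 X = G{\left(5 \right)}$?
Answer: $- \frac{168}{43} \approx -3.907$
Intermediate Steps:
$X = \frac{30}{7}$ ($X = \frac{6 \cdot 5}{7} = \frac{1}{7} \cdot 30 = \frac{30}{7} \approx 4.2857$)
$k = \frac{86}{7}$ ($k = \left(3 + 5\right) + \frac{30}{7} = 8 + \frac{30}{7} = \frac{86}{7} \approx 12.286$)
$- \frac{48}{k} = - \frac{48}{\frac{86}{7}} = \left(-48\right) \frac{7}{86} = - \frac{168}{43}$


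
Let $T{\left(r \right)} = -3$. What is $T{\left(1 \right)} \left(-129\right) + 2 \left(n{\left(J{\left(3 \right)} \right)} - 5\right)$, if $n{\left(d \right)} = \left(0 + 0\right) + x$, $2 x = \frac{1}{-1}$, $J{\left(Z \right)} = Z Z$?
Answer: $376$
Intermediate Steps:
$J{\left(Z \right)} = Z^{2}$
$x = - \frac{1}{2}$ ($x = \frac{1}{2 \left(-1\right)} = \frac{1}{2} \left(-1\right) = - \frac{1}{2} \approx -0.5$)
$n{\left(d \right)} = - \frac{1}{2}$ ($n{\left(d \right)} = \left(0 + 0\right) - \frac{1}{2} = 0 - \frac{1}{2} = - \frac{1}{2}$)
$T{\left(1 \right)} \left(-129\right) + 2 \left(n{\left(J{\left(3 \right)} \right)} - 5\right) = \left(-3\right) \left(-129\right) + 2 \left(- \frac{1}{2} - 5\right) = 387 + 2 \left(- \frac{11}{2}\right) = 387 - 11 = 376$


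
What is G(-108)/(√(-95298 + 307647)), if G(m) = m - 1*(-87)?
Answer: -7*√212349/70783 ≈ -0.045572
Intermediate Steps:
G(m) = 87 + m (G(m) = m + 87 = 87 + m)
G(-108)/(√(-95298 + 307647)) = (87 - 108)/(√(-95298 + 307647)) = -21*√212349/212349 = -7*√212349/70783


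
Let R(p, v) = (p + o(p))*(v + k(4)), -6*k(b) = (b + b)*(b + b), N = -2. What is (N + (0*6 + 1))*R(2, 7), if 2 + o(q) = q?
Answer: 22/3 ≈ 7.3333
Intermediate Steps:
o(q) = -2 + q
k(b) = -2*b²/3 (k(b) = -(b + b)*(b + b)/6 = -2*b*2*b/6 = -2*b²/3)
R(p, v) = (-2 + 2*p)*(-32/3 + v) (R(p, v) = (p + (-2 + p))*(v - ⅔*4²) = (-2 + 2*p)*(v - ⅔*16) = (-2 + 2*p)*(v - 32/3) = (-2 + 2*p)*(-32/3 + v))
(N + (0*6 + 1))*R(2, 7) = (-2 + (0*6 + 1))*(64/3 - 2*7 - 64/3*2 + 2*2*7) = (-2 + (0 + 1))*(64/3 - 14 - 128/3 + 28) = (-2 + 1)*(-22/3) = -1*(-22/3) = 22/3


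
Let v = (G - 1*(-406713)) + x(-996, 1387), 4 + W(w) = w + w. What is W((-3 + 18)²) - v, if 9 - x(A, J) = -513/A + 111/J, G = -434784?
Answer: 13127751901/460484 ≈ 28509.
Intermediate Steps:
W(w) = -4 + 2*w (W(w) = -4 + (w + w) = -4 + 2*w)
x(A, J) = 9 - 111/J + 513/A (x(A, J) = 9 - (-513/A + 111/J) = 9 + (-111/J + 513/A) = 9 - 111/J + 513/A)
v = -12922376037/460484 (v = (-434784 - 1*(-406713)) + (9 - 111/1387 + 513/(-996)) = (-434784 + 406713) + (9 - 111*1/1387 + 513*(-1/996)) = -28071 + (9 - 111/1387 - 171/332) = -28071 + 3870327/460484 = -12922376037/460484 ≈ -28063.)
W((-3 + 18)²) - v = (-4 + 2*(-3 + 18)²) - 1*(-12922376037/460484) = (-4 + 2*15²) + 12922376037/460484 = (-4 + 2*225) + 12922376037/460484 = (-4 + 450) + 12922376037/460484 = 446 + 12922376037/460484 = 13127751901/460484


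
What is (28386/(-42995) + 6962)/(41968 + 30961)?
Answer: 299302804/3135582355 ≈ 0.095454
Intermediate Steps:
(28386/(-42995) + 6962)/(41968 + 30961) = (28386*(-1/42995) + 6962)/72929 = (-28386/42995 + 6962)*(1/72929) = (299302804/42995)*(1/72929) = 299302804/3135582355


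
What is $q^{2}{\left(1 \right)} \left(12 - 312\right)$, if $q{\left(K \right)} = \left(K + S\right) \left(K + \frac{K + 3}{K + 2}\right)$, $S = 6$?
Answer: $- \frac{240100}{3} \approx -80033.0$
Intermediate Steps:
$q{\left(K \right)} = \left(6 + K\right) \left(K + \frac{3 + K}{2 + K}\right)$ ($q{\left(K \right)} = \left(K + 6\right) \left(K + \frac{K + 3}{K + 2}\right) = \left(6 + K\right) \left(K + \frac{3 + K}{2 + K}\right)$)
$q^{2}{\left(1 \right)} \left(12 - 312\right) = \left(\frac{18 + 1^{3} + 9 \cdot 1^{2} + 21 \cdot 1}{2 + 1}\right)^{2} \left(12 - 312\right) = \left(\frac{18 + 1 + 9 \cdot 1 + 21}{3}\right)^{2} \left(12 - 312\right) = \left(\frac{18 + 1 + 9 + 21}{3}\right)^{2} \left(-300\right) = \left(\frac{1}{3} \cdot 49\right)^{2} \left(-300\right) = \left(\frac{49}{3}\right)^{2} \left(-300\right) = \frac{2401}{9} \left(-300\right) = - \frac{240100}{3}$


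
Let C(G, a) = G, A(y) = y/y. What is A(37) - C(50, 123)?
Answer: -49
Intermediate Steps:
A(y) = 1
A(37) - C(50, 123) = 1 - 1*50 = 1 - 50 = -49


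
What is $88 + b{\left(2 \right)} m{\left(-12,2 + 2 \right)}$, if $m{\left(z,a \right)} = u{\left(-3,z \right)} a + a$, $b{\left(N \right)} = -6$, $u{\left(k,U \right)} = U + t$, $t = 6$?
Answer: $208$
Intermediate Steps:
$u{\left(k,U \right)} = 6 + U$ ($u{\left(k,U \right)} = U + 6 = 6 + U$)
$m{\left(z,a \right)} = a + a \left(6 + z\right)$ ($m{\left(z,a \right)} = \left(6 + z\right) a + a = a \left(6 + z\right) + a = a + a \left(6 + z\right)$)
$88 + b{\left(2 \right)} m{\left(-12,2 + 2 \right)} = 88 - 6 \left(2 + 2\right) \left(7 - 12\right) = 88 - 6 \cdot 4 \left(-5\right) = 88 - -120 = 88 + 120 = 208$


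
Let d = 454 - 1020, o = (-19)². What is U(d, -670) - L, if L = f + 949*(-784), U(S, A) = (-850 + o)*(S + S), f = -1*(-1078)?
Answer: 1296486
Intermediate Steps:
o = 361
d = -566
f = 1078
U(S, A) = -978*S (U(S, A) = (-850 + 361)*(S + S) = -978*S)
L = -742938 (L = 1078 + 949*(-784) = 1078 - 744016 = -742938)
U(d, -670) - L = -978*(-566) - 1*(-742938) = 553548 + 742938 = 1296486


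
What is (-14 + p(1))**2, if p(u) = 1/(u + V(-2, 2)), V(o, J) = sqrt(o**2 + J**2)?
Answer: 9809/49 - 396*sqrt(2)/49 ≈ 188.75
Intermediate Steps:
V(o, J) = sqrt(J**2 + o**2)
p(u) = 1/(u + 2*sqrt(2)) (p(u) = 1/(u + sqrt(2**2 + (-2)**2)) = 1/(u + sqrt(4 + 4)) = 1/(u + sqrt(8)) = 1/(u + 2*sqrt(2)))
(-14 + p(1))**2 = (-14 + 1/(1 + 2*sqrt(2)))**2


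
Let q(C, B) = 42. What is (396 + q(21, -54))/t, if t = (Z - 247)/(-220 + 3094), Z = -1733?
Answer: -34967/55 ≈ -635.76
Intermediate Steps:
t = -330/479 (t = (-1733 - 247)/(-220 + 3094) = -1980/2874 = -1980*1/2874 = -330/479 ≈ -0.68894)
(396 + q(21, -54))/t = (396 + 42)/(-330/479) = 438*(-479/330) = -34967/55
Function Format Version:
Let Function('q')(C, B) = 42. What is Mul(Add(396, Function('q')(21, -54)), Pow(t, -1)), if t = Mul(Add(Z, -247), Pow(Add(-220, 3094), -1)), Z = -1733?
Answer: Rational(-34967, 55) ≈ -635.76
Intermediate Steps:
t = Rational(-330, 479) (t = Mul(Add(-1733, -247), Pow(Add(-220, 3094), -1)) = Mul(-1980, Pow(2874, -1)) = Mul(-1980, Rational(1, 2874)) = Rational(-330, 479) ≈ -0.68894)
Mul(Add(396, Function('q')(21, -54)), Pow(t, -1)) = Mul(Add(396, 42), Pow(Rational(-330, 479), -1)) = Mul(438, Rational(-479, 330)) = Rational(-34967, 55)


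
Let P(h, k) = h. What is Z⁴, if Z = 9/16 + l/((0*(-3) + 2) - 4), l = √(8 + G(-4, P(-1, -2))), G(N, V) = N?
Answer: 2401/65536 ≈ 0.036636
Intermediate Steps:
l = 2 (l = √(8 - 4) = √4 = 2)
Z = -7/16 (Z = 9/16 + 2/((0*(-3) + 2) - 4) = 9*(1/16) + 2/((0 + 2) - 4) = 9/16 + 2/(2 - 4) = 9/16 + 2/(-2) = 9/16 + 2*(-½) = 9/16 - 1 = -7/16 ≈ -0.43750)
Z⁴ = (-7/16)⁴ = 2401/65536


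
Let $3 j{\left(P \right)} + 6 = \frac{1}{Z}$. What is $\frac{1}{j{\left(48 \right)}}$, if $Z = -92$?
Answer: $- \frac{276}{553} \approx -0.4991$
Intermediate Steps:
$j{\left(P \right)} = - \frac{553}{276}$ ($j{\left(P \right)} = -2 + \frac{1}{3 \left(-92\right)} = -2 + \frac{1}{3} \left(- \frac{1}{92}\right) = -2 - \frac{1}{276} = - \frac{553}{276}$)
$\frac{1}{j{\left(48 \right)}} = \frac{1}{- \frac{553}{276}} = - \frac{276}{553}$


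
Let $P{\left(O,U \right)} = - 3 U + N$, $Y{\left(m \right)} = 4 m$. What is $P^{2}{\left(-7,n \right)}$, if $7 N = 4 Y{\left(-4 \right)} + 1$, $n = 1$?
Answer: $144$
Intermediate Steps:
$N = -9$ ($N = \frac{4 \cdot 4 \left(-4\right) + 1}{7} = \frac{4 \left(-16\right) + 1}{7} = \frac{-64 + 1}{7} = \frac{1}{7} \left(-63\right) = -9$)
$P{\left(O,U \right)} = -9 - 3 U$ ($P{\left(O,U \right)} = - 3 U - 9 = -9 - 3 U$)
$P^{2}{\left(-7,n \right)} = \left(-9 - 3\right)^{2} = \left(-12\right)^{2} = 144$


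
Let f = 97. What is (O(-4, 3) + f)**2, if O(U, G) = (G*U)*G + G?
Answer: 4096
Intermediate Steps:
O(U, G) = G + U*G**2 (O(U, G) = U*G**2 + G = G + U*G**2)
(O(-4, 3) + f)**2 = (3*(1 + 3*(-4)) + 97)**2 = (3*(1 - 12) + 97)**2 = (3*(-11) + 97)**2 = (-33 + 97)**2 = 64**2 = 4096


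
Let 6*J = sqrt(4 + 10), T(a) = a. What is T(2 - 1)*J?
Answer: sqrt(14)/6 ≈ 0.62361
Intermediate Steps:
J = sqrt(14)/6 (J = sqrt(4 + 10)/6 = sqrt(14)/6 ≈ 0.62361)
T(2 - 1)*J = (2 - 1)*(sqrt(14)/6) = 1*(sqrt(14)/6) = sqrt(14)/6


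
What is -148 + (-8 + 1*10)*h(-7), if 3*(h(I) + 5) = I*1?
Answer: -488/3 ≈ -162.67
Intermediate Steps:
h(I) = -5 + I/3 (h(I) = -5 + (I*1)/3 = -5 + I/3)
-148 + (-8 + 1*10)*h(-7) = -148 + (-8 + 1*10)*(-5 + (⅓)*(-7)) = -148 + (-8 + 10)*(-5 - 7/3) = -148 + 2*(-22/3) = -148 - 44/3 = -488/3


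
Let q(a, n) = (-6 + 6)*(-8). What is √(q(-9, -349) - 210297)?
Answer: I*√210297 ≈ 458.58*I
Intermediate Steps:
q(a, n) = 0 (q(a, n) = 0*(-8) = 0)
√(q(-9, -349) - 210297) = √(0 - 210297) = √(-210297) = I*√210297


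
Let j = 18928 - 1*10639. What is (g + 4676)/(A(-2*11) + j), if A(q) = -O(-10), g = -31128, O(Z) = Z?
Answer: -26452/8299 ≈ -3.1874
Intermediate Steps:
j = 8289 (j = 18928 - 10639 = 8289)
A(q) = 10 (A(q) = -1*(-10) = 10)
(g + 4676)/(A(-2*11) + j) = (-31128 + 4676)/(10 + 8289) = -26452/8299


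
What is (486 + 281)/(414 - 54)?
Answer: 767/360 ≈ 2.1306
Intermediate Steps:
(486 + 281)/(414 - 54) = 767/360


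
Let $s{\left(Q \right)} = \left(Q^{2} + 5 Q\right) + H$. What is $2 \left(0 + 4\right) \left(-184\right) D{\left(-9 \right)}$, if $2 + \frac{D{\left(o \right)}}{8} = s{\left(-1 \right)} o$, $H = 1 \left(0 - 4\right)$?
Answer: $-824320$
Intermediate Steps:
$H = -4$ ($H = 1 \left(0 - 4\right) = 1 \left(-4\right) = -4$)
$s{\left(Q \right)} = -4 + Q^{2} + 5 Q$ ($s{\left(Q \right)} = \left(Q^{2} + 5 Q\right) - 4 = -4 + Q^{2} + 5 Q$)
$D{\left(o \right)} = -16 - 64 o$ ($D{\left(o \right)} = -16 + 8 \left(-4 + \left(-1\right)^{2} + 5 \left(-1\right)\right) o = -16 + 8 \left(-4 + 1 - 5\right) o = -16 + 8 \left(- 8 o\right) = -16 - 64 o$)
$2 \left(0 + 4\right) \left(-184\right) D{\left(-9 \right)} = 2 \left(0 + 4\right) \left(-184\right) \left(-16 - -576\right) = 2 \cdot 4 \left(-184\right) \left(-16 + 576\right) = 8 \left(-184\right) 560 = \left(-1472\right) 560 = -824320$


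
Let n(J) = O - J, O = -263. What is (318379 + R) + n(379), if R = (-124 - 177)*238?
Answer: 246099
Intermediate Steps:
R = -71638 (R = -301*238 = -71638)
n(J) = -263 - J
(318379 + R) + n(379) = (318379 - 71638) + (-263 - 1*379) = 246741 + (-263 - 379) = 246741 - 642 = 246099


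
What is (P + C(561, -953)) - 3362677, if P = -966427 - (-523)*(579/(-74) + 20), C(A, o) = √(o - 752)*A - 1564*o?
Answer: -209586065/74 + 561*I*√1705 ≈ -2.8322e+6 + 23165.0*I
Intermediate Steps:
C(A, o) = -1564*o + A*√(-752 + o) (C(A, o) = √(-752 + o)*A - 1564*o = A*√(-752 + o) - 1564*o = -1564*o + A*√(-752 + o))
P = -71044375/74 (P = -966427 - (-523)*(579*(-1/74) + 20) = -966427 - (-523)*(-579/74 + 20) = -966427 - (-523)*901/74 = -966427 - 1*(-471223/74) = -966427 + 471223/74 = -71044375/74 ≈ -9.6006e+5)
(P + C(561, -953)) - 3362677 = (-71044375/74 + (-1564*(-953) + 561*√(-752 - 953))) - 3362677 = (-71044375/74 + (1490492 + 561*√(-1705))) - 3362677 = (-71044375/74 + (1490492 + 561*(I*√1705))) - 3362677 = (-71044375/74 + (1490492 + 561*I*√1705)) - 3362677 = (39252033/74 + 561*I*√1705) - 3362677 = -209586065/74 + 561*I*√1705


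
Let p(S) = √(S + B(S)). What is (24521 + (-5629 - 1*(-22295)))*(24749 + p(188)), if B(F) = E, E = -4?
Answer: 1019337063 + 82374*√46 ≈ 1.0199e+9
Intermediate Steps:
B(F) = -4
p(S) = √(-4 + S) (p(S) = √(S - 4) = √(-4 + S))
(24521 + (-5629 - 1*(-22295)))*(24749 + p(188)) = (24521 + (-5629 - 1*(-22295)))*(24749 + √(-4 + 188)) = (24521 + (-5629 + 22295))*(24749 + √184) = (24521 + 16666)*(24749 + 2*√46) = 41187*(24749 + 2*√46) = 1019337063 + 82374*√46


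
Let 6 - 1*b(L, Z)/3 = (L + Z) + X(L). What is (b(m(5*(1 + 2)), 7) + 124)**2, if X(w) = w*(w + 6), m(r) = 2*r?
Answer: 10297681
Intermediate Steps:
X(w) = w*(6 + w)
b(L, Z) = 18 - 3*L - 3*Z - 3*L*(6 + L) (b(L, Z) = 18 - 3*((L + Z) + L*(6 + L)) = 18 - 3*(L + Z + L*(6 + L)) = 18 + (-3*L - 3*Z - 3*L*(6 + L)) = 18 - 3*L - 3*Z - 3*L*(6 + L))
(b(m(5*(1 + 2)), 7) + 124)**2 = ((18 - 6*5*(1 + 2) - 3*7 - 3*2*(5*(1 + 2))*(6 + 2*(5*(1 + 2)))) + 124)**2 = ((18 - 6*5*3 - 21 - 3*2*(5*3)*(6 + 2*(5*3))) + 124)**2 = ((18 - 6*15 - 21 - 3*2*15*(6 + 2*15)) + 124)**2 = ((18 - 3*30 - 21 - 3*30*(6 + 30)) + 124)**2 = ((18 - 90 - 21 - 3*30*36) + 124)**2 = ((18 - 90 - 21 - 3240) + 124)**2 = (-3333 + 124)**2 = (-3209)**2 = 10297681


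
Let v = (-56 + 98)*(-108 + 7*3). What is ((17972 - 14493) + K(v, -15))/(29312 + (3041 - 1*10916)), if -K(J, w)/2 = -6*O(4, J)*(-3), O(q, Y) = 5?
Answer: 3299/21437 ≈ 0.15389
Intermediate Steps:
v = -3654 (v = 42*(-108 + 21) = 42*(-87) = -3654)
K(J, w) = -180 (K(J, w) = -2*(-6*5)*(-3) = -(-60)*(-3) = -2*90 = -180)
((17972 - 14493) + K(v, -15))/(29312 + (3041 - 1*10916)) = ((17972 - 14493) - 180)/(29312 + (3041 - 1*10916)) = (3479 - 180)/(29312 + (3041 - 10916)) = 3299/(29312 - 7875) = 3299/21437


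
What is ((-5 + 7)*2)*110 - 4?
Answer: 436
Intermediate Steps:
((-5 + 7)*2)*110 - 4 = (2*2)*110 - 4 = 4*110 - 4 = 440 - 4 = 436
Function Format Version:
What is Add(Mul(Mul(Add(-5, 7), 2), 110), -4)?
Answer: 436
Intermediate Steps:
Add(Mul(Mul(Add(-5, 7), 2), 110), -4) = Add(Mul(Mul(2, 2), 110), -4) = Add(Mul(4, 110), -4) = Add(440, -4) = 436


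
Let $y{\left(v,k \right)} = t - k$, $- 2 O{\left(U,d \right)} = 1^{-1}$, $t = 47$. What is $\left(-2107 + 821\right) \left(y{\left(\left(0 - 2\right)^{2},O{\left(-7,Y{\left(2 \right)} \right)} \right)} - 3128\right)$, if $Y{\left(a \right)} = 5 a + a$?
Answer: $3961523$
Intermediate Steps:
$Y{\left(a \right)} = 6 a$
$O{\left(U,d \right)} = - \frac{1}{2}$ ($O{\left(U,d \right)} = - \frac{1}{2 \cdot 1} = \left(- \frac{1}{2}\right) 1 = - \frac{1}{2}$)
$y{\left(v,k \right)} = 47 - k$
$\left(-2107 + 821\right) \left(y{\left(\left(0 - 2\right)^{2},O{\left(-7,Y{\left(2 \right)} \right)} \right)} - 3128\right) = \left(-2107 + 821\right) \left(\left(47 - - \frac{1}{2}\right) - 3128\right) = - 1286 \left(\left(47 + \frac{1}{2}\right) - 3128\right) = - 1286 \left(\frac{95}{2} - 3128\right) = \left(-1286\right) \left(- \frac{6161}{2}\right) = 3961523$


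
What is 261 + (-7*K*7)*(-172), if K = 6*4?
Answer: 202533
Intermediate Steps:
K = 24
261 + (-7*K*7)*(-172) = 261 + (-7*24*7)*(-172) = 261 - 168*7*(-172) = 261 - 1176*(-172) = 261 + 202272 = 202533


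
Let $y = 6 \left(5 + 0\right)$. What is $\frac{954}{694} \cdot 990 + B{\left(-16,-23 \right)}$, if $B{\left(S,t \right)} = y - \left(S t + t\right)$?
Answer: $\frac{362925}{347} \approx 1045.9$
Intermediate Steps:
$y = 30$ ($y = 6 \cdot 5 = 30$)
$B{\left(S,t \right)} = 30 - t - S t$ ($B{\left(S,t \right)} = 30 - \left(S t + t\right) = 30 - \left(t + S t\right) = 30 - t - S t$)
$\frac{954}{694} \cdot 990 + B{\left(-16,-23 \right)} = \frac{954}{694} \cdot 990 - \left(-53 + 368\right) = 954 \cdot \frac{1}{694} \cdot 990 + \left(30 + 23 - 368\right) = \frac{477}{347} \cdot 990 - 315 = \frac{472230}{347} - 315 = \frac{362925}{347}$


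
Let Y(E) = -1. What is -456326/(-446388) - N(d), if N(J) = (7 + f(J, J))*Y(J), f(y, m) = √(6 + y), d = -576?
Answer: 1790521/223194 + I*√570 ≈ 8.0223 + 23.875*I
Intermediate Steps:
N(J) = -7 - √(6 + J) (N(J) = (7 + √(6 + J))*(-1) = -7 - √(6 + J))
-456326/(-446388) - N(d) = -456326/(-446388) - (-7 - √(6 - 576)) = -456326*(-1/446388) - (-7 - √(-570)) = 228163/223194 - (-7 - I*√570) = 228163/223194 + (7 + I*√570) = 1790521/223194 + I*√570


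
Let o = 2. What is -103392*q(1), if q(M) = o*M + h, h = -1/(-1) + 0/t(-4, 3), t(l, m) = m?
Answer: -310176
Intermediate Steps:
h = 1 (h = -1/(-1) + 0/3 = -1*(-1) + 0*(1/3) = 1 + 0 = 1)
q(M) = 1 + 2*M (q(M) = 2*M + 1 = 1 + 2*M)
-103392*q(1) = -103392*(1 + 2*1) = -103392*(1 + 2) = -103392*3 = -310176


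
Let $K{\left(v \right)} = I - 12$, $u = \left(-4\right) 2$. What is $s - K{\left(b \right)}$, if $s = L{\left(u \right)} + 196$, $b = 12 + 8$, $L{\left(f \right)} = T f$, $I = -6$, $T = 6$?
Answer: $166$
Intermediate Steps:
$u = -8$
$L{\left(f \right)} = 6 f$
$b = 20$
$K{\left(v \right)} = -18$ ($K{\left(v \right)} = -6 - 12 = -18$)
$s = 148$ ($s = 6 \left(-8\right) + 196 = -48 + 196 = 148$)
$s - K{\left(b \right)} = 148 - -18 = 148 + 18 = 166$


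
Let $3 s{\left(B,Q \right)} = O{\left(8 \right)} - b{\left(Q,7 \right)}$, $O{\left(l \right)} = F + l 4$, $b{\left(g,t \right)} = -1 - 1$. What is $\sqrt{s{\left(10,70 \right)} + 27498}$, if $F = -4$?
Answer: $46 \sqrt{13} \approx 165.86$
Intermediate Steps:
$b{\left(g,t \right)} = -2$ ($b{\left(g,t \right)} = -1 - 1 = -2$)
$O{\left(l \right)} = -4 + 4 l$ ($O{\left(l \right)} = -4 + l 4 = -4 + 4 l$)
$s{\left(B,Q \right)} = 10$ ($s{\left(B,Q \right)} = \frac{\left(-4 + 4 \cdot 8\right) - -2}{3} = \frac{\left(-4 + 32\right) + 2}{3} = \frac{28 + 2}{3} = \frac{1}{3} \cdot 30 = 10$)
$\sqrt{s{\left(10,70 \right)} + 27498} = \sqrt{10 + 27498} = \sqrt{27508} = 46 \sqrt{13}$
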